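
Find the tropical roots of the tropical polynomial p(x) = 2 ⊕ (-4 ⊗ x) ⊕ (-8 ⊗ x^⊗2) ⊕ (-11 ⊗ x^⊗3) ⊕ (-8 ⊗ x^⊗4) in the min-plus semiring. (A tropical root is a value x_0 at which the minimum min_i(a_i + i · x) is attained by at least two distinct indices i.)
Roots: {-3, 3, 4, 6}

Each tropical root is a break point of the lower envelope of the lines y = a_i + i · x (there are 5 lines, with slopes 0, 1, ..., 4). Only the lines that attain the minimum somewhere contribute to roots; other lines are dominated. Here the surviving (envelope) indices are i = 4, i = 3, i = 2, i = 1, i = 0.
Intersections between consecutive envelope lines give the roots: for adjacent envelope indices i < j the intersection is x = (a_i − a_j) / (j − i). Reading off the sorted break points: {-3, 3, 4, 6}.
Verification: at each break x_0, at least two indices attain the minimum of min_i(a_i + i · x_0).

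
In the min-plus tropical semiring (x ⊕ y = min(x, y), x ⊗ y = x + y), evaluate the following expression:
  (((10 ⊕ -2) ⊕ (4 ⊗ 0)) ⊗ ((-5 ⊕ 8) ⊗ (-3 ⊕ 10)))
(((10 ⊕ -2) ⊕ (4 ⊗ 0)) ⊗ ((-5 ⊕ 8) ⊗ (-3 ⊕ 10))) = -10

Expand innermost to outermost. Recall ⊕ takes the minimum of its arguments and ⊗ takes their sum. Working out the expression (((10 ⊕ -2) ⊕ (4 ⊗ 0)) ⊗ ((-5 ⊕ 8) ⊗ (-3 ⊕ 10))) gives -10.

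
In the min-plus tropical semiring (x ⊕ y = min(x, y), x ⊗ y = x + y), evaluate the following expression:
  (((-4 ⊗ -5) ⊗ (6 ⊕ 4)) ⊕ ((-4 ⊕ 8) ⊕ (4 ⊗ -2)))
(((-4 ⊗ -5) ⊗ (6 ⊕ 4)) ⊕ ((-4 ⊕ 8) ⊕ (4 ⊗ -2))) = -5

Expand innermost to outermost. Recall ⊕ takes the minimum of its arguments and ⊗ takes their sum. Working out the expression (((-4 ⊗ -5) ⊗ (6 ⊕ 4)) ⊕ ((-4 ⊕ 8) ⊕ (4 ⊗ -2))) gives -5.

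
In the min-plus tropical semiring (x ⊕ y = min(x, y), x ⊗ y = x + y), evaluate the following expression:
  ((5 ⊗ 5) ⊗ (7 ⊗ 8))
((5 ⊗ 5) ⊗ (7 ⊗ 8)) = 25

Expand innermost to outermost. Recall ⊕ takes the minimum of its arguments and ⊗ takes their sum. Working out the expression ((5 ⊗ 5) ⊗ (7 ⊗ 8)) gives 25.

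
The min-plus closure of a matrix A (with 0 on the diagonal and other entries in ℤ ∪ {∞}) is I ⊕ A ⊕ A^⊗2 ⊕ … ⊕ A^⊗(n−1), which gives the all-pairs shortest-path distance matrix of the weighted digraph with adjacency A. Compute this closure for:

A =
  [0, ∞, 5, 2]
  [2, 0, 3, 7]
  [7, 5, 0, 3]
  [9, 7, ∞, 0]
Closure =
  [0, 9, 5, 2]
  [2, 0, 3, 4]
  [7, 5, 0, 3]
  [9, 7, 10, 0]

This is the Floyd-Warshall all-pairs shortest-path computation. For each intermediate vertex k = 0, 1, …, 3, update dist[i][j] ← min(dist[i][j], dist[i][k] + dist[k][j]). The final matrix gives, for each (i, j), the minimum total weight of any directed path from i to j (possibly empty when i = j).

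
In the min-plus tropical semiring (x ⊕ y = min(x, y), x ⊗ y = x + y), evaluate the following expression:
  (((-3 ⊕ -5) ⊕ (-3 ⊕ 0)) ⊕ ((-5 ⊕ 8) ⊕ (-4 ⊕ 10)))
(((-3 ⊕ -5) ⊕ (-3 ⊕ 0)) ⊕ ((-5 ⊕ 8) ⊕ (-4 ⊕ 10))) = -5

Expand innermost to outermost. Recall ⊕ takes the minimum of its arguments and ⊗ takes their sum. Working out the expression (((-3 ⊕ -5) ⊕ (-3 ⊕ 0)) ⊕ ((-5 ⊕ 8) ⊕ (-4 ⊕ 10))) gives -5.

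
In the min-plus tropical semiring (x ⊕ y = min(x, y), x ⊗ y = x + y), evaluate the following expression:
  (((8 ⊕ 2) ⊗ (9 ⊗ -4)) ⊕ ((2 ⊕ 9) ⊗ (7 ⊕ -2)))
(((8 ⊕ 2) ⊗ (9 ⊗ -4)) ⊕ ((2 ⊕ 9) ⊗ (7 ⊕ -2))) = 0

Expand innermost to outermost. Recall ⊕ takes the minimum of its arguments and ⊗ takes their sum. Working out the expression (((8 ⊕ 2) ⊗ (9 ⊗ -4)) ⊕ ((2 ⊕ 9) ⊗ (7 ⊕ -2))) gives 0.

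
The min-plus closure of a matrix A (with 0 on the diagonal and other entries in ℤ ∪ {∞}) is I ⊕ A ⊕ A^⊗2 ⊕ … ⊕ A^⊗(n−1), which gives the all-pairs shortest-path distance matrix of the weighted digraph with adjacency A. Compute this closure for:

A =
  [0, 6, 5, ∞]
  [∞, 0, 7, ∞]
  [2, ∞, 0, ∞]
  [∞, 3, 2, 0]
Closure =
  [0, 6, 5, ∞]
  [9, 0, 7, ∞]
  [2, 8, 0, ∞]
  [4, 3, 2, 0]

This is the Floyd-Warshall all-pairs shortest-path computation. For each intermediate vertex k = 0, 1, …, 3, update dist[i][j] ← min(dist[i][j], dist[i][k] + dist[k][j]). The final matrix gives, for each (i, j), the minimum total weight of any directed path from i to j (possibly empty when i = j).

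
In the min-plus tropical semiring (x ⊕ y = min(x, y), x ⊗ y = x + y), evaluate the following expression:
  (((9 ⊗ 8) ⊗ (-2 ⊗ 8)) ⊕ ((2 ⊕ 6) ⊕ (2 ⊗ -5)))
(((9 ⊗ 8) ⊗ (-2 ⊗ 8)) ⊕ ((2 ⊕ 6) ⊕ (2 ⊗ -5))) = -3

Expand innermost to outermost. Recall ⊕ takes the minimum of its arguments and ⊗ takes their sum. Working out the expression (((9 ⊗ 8) ⊗ (-2 ⊗ 8)) ⊕ ((2 ⊕ 6) ⊕ (2 ⊗ -5))) gives -3.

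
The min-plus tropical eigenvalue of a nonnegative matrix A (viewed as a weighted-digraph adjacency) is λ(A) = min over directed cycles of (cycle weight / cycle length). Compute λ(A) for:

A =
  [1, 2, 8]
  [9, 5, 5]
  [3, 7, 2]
λ(A) = 1

Enumerate directed cycles and compute their means (weight / length). Sample:
  cycle 0 → 0: weight = 1, length = 1, mean = 1/1 ≈ 1.000
  cycle 1 → 1: weight = 5, length = 1, mean = 5/1 ≈ 5.000
  cycle 2 → 2: weight = 2, length = 1, mean = 2/1 ≈ 2.000
  cycle 0 → 1 → 0: weight = 11, length = 2, mean = 11/2 ≈ 5.500
  cycle 0 → 2 → 0: weight = 11, length = 2, mean = 11/2 ≈ 5.500
  cycle 1 → 0 → 1: weight = 11, length = 2, mean = 11/2 ≈ 5.500
Minimum mean = 1.000, attained e.g. along the cycle 0 → 0 with weight 1 and length 1. So λ(A) = 1/1 = 1.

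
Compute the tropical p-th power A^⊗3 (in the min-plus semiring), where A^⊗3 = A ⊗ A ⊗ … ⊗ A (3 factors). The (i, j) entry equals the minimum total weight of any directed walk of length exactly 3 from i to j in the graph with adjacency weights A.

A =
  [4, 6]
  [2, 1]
A^⊗3 =
  [9, 8]
  [4, 3]

Each entry (A^⊗3)_ij equals the minimum over all length-3 walks i = v_0 → v_1 → … → v_3 = j of Σ_t A[v_t][v_{t+1}]. For example, for (i, j) = (0, 1) we minimise over 4 possible intermediate vertex sequences; the minimum is 8, attained along the walk 0 → 1 → 1 → 1.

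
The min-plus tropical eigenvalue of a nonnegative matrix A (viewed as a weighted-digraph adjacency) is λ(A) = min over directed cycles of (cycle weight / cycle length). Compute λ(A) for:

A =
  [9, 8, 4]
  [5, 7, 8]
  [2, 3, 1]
λ(A) = 1

Enumerate directed cycles and compute their means (weight / length). Sample:
  cycle 0 → 0: weight = 9, length = 1, mean = 9/1 ≈ 9.000
  cycle 1 → 1: weight = 7, length = 1, mean = 7/1 ≈ 7.000
  cycle 2 → 2: weight = 1, length = 1, mean = 1/1 ≈ 1.000
  cycle 0 → 1 → 0: weight = 13, length = 2, mean = 13/2 ≈ 6.500
  cycle 0 → 2 → 0: weight = 6, length = 2, mean = 6/2 ≈ 3.000
  cycle 1 → 0 → 1: weight = 13, length = 2, mean = 13/2 ≈ 6.500
Minimum mean = 1.000, attained e.g. along the cycle 2 → 2 with weight 1 and length 1. So λ(A) = 1/1 = 1.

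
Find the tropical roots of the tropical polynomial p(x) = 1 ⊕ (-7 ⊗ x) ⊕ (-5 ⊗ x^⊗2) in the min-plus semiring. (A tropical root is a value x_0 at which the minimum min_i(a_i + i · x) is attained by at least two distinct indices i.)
Roots: {-2, 8}

Each tropical root is a break point of the lower envelope of the lines y = a_i + i · x (there are 3 lines, with slopes 0, 1, ..., 2). Only the lines that attain the minimum somewhere contribute to roots; other lines are dominated. Here the surviving (envelope) indices are i = 2, i = 1, i = 0.
Intersections between consecutive envelope lines give the roots: for adjacent envelope indices i < j the intersection is x = (a_i − a_j) / (j − i). Reading off the sorted break points: {-2, 8}.
Verification: at each break x_0, at least two indices attain the minimum of min_i(a_i + i · x_0).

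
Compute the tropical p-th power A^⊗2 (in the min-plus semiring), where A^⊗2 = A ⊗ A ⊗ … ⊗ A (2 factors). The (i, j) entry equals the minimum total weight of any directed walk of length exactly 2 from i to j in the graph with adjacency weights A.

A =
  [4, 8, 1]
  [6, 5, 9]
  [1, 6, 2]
A^⊗2 =
  [2, 7, 3]
  [10, 10, 7]
  [3, 8, 2]

Each entry (A^⊗2)_ij equals the minimum over all length-2 walks i = v_0 → v_1 → … → v_2 = j of Σ_t A[v_t][v_{t+1}]. For example, for (i, j) = (0, 2) we minimise over 3 possible intermediate vertex sequences; the minimum is 3, attained along the walk 0 → 2 → 2.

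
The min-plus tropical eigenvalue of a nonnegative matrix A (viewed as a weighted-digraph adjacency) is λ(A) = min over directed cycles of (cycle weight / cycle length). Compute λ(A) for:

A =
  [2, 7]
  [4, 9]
λ(A) = 2

Enumerate directed cycles and compute their means (weight / length). Sample:
  cycle 0 → 0: weight = 2, length = 1, mean = 2/1 ≈ 2.000
  cycle 1 → 1: weight = 9, length = 1, mean = 9/1 ≈ 9.000
  cycle 0 → 1 → 0: weight = 11, length = 2, mean = 11/2 ≈ 5.500
  cycle 1 → 0 → 1: weight = 11, length = 2, mean = 11/2 ≈ 5.500
Minimum mean = 2.000, attained e.g. along the cycle 0 → 0 with weight 2 and length 1. So λ(A) = 2/1 = 2.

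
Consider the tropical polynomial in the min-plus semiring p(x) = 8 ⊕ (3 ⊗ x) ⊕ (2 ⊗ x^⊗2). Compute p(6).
p(6) = 8

A tropical monomial a ⊗ x^⊗i evaluates to a + i · x. Evaluating each term at x = 6:
  Term 0 contributes 8 + 0 · 6 = 8
  Term 1 contributes 3 + 1 · 6 = 9
  Term 2 contributes 2 + 2 · 6 = 14
p(6) = ⊕ of these = min[8, 9, 14] = 8.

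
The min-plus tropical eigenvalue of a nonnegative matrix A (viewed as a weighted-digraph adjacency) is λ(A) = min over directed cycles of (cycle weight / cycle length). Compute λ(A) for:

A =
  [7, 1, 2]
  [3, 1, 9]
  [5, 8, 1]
λ(A) = 1

Enumerate directed cycles and compute their means (weight / length). Sample:
  cycle 0 → 0: weight = 7, length = 1, mean = 7/1 ≈ 7.000
  cycle 1 → 1: weight = 1, length = 1, mean = 1/1 ≈ 1.000
  cycle 2 → 2: weight = 1, length = 1, mean = 1/1 ≈ 1.000
  cycle 0 → 1 → 0: weight = 4, length = 2, mean = 4/2 ≈ 2.000
  cycle 0 → 2 → 0: weight = 7, length = 2, mean = 7/2 ≈ 3.500
  cycle 1 → 0 → 1: weight = 4, length = 2, mean = 4/2 ≈ 2.000
Minimum mean = 1.000, attained e.g. along the cycle 1 → 1 with weight 1 and length 1. So λ(A) = 1/1 = 1.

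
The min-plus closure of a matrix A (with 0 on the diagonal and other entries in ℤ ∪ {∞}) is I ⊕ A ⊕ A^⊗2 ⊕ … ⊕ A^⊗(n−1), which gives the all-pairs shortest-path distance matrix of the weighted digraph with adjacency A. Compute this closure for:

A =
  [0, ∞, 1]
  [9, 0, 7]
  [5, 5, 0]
Closure =
  [0, 6, 1]
  [9, 0, 7]
  [5, 5, 0]

This is the Floyd-Warshall all-pairs shortest-path computation. For each intermediate vertex k = 0, 1, …, 2, update dist[i][j] ← min(dist[i][j], dist[i][k] + dist[k][j]). The final matrix gives, for each (i, j), the minimum total weight of any directed path from i to j (possibly empty when i = j).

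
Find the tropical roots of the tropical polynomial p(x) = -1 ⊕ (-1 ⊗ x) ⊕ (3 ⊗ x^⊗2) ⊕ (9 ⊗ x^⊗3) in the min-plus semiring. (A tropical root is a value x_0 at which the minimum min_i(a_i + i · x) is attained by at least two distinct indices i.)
Roots: {-6, -4, 0}

Each tropical root is a break point of the lower envelope of the lines y = a_i + i · x (there are 4 lines, with slopes 0, 1, ..., 3). Only the lines that attain the minimum somewhere contribute to roots; other lines are dominated. Here the surviving (envelope) indices are i = 3, i = 2, i = 1, i = 0.
Intersections between consecutive envelope lines give the roots: for adjacent envelope indices i < j the intersection is x = (a_i − a_j) / (j − i). Reading off the sorted break points: {-6, -4, 0}.
Verification: at each break x_0, at least two indices attain the minimum of min_i(a_i + i · x_0).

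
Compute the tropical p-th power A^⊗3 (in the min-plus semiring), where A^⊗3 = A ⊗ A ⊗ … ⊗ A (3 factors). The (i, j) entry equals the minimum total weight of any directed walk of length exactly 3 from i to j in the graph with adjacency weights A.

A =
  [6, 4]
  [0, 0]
A^⊗3 =
  [4, 4]
  [0, 0]

Each entry (A^⊗3)_ij equals the minimum over all length-3 walks i = v_0 → v_1 → … → v_3 = j of Σ_t A[v_t][v_{t+1}]. For example, for (i, j) = (0, 1) we minimise over 4 possible intermediate vertex sequences; the minimum is 4, attained along the walk 0 → 1 → 1 → 1.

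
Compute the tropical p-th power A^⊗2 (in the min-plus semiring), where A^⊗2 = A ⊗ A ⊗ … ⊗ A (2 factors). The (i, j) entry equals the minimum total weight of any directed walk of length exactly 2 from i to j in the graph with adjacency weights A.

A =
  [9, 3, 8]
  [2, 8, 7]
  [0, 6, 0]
A^⊗2 =
  [5, 11, 8]
  [7, 5, 7]
  [0, 3, 0]

Each entry (A^⊗2)_ij equals the minimum over all length-2 walks i = v_0 → v_1 → … → v_2 = j of Σ_t A[v_t][v_{t+1}]. For example, for (i, j) = (0, 2) we minimise over 3 possible intermediate vertex sequences; the minimum is 8, attained along the walk 0 → 2 → 2.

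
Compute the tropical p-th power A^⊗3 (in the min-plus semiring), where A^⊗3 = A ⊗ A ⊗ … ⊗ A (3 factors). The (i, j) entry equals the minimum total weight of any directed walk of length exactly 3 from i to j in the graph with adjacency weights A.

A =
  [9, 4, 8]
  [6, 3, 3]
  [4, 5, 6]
A^⊗3 =
  [11, 10, 10]
  [10, 9, 9]
  [12, 11, 11]

Each entry (A^⊗3)_ij equals the minimum over all length-3 walks i = v_0 → v_1 → … → v_3 = j of Σ_t A[v_t][v_{t+1}]. For example, for (i, j) = (0, 2) we minimise over 9 possible intermediate vertex sequences; the minimum is 10, attained along the walk 0 → 1 → 1 → 2.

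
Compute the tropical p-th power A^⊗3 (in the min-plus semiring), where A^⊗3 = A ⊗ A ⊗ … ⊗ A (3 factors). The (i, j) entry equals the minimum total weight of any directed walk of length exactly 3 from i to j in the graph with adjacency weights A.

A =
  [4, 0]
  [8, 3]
A^⊗3 =
  [11, 6]
  [14, 9]

Each entry (A^⊗3)_ij equals the minimum over all length-3 walks i = v_0 → v_1 → … → v_3 = j of Σ_t A[v_t][v_{t+1}]. For example, for (i, j) = (0, 1) we minimise over 4 possible intermediate vertex sequences; the minimum is 6, attained along the walk 0 → 1 → 1 → 1.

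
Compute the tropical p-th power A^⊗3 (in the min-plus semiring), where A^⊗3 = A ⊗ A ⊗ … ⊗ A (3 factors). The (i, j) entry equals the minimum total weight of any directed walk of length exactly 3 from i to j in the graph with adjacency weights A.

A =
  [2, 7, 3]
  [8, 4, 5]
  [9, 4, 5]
A^⊗3 =
  [6, 9, 7]
  [12, 12, 13]
  [13, 12, 13]

Each entry (A^⊗3)_ij equals the minimum over all length-3 walks i = v_0 → v_1 → … → v_3 = j of Σ_t A[v_t][v_{t+1}]. For example, for (i, j) = (0, 2) we minimise over 9 possible intermediate vertex sequences; the minimum is 7, attained along the walk 0 → 0 → 0 → 2.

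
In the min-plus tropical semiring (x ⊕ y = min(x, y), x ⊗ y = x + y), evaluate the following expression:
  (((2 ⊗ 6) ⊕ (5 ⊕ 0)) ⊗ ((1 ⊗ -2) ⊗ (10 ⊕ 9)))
(((2 ⊗ 6) ⊕ (5 ⊕ 0)) ⊗ ((1 ⊗ -2) ⊗ (10 ⊕ 9))) = 8

Expand innermost to outermost. Recall ⊕ takes the minimum of its arguments and ⊗ takes their sum. Working out the expression (((2 ⊗ 6) ⊕ (5 ⊕ 0)) ⊗ ((1 ⊗ -2) ⊗ (10 ⊕ 9))) gives 8.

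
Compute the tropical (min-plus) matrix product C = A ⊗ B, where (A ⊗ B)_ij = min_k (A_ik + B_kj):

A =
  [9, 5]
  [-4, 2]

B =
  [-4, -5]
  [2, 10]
A ⊗ B =
  [5, 4]
  [-8, -9]

Apply the min-plus product entry-by-entry:
  C[0][0] = min over k of (A[0][0] + B[0][0] = 9 + -4 = 5, A[0][1] + B[1][0] = 5 + 2 = 7) = 5 (attained at k = 0)
  C[0][1] = min over k of (A[0][0] + B[0][1] = 9 + -5 = 4, A[0][1] + B[1][1] = 5 + 10 = 15) = 4 (attained at k = 0)
  C[1][0] = min over k of (A[1][0] + B[0][0] = -4 + -4 = -8, A[1][1] + B[1][0] = 2 + 2 = 4) = -8 (attained at k = 0)
  C[1][1] = min over k of (A[1][0] + B[0][1] = -4 + -5 = -9, A[1][1] + B[1][1] = 2 + 10 = 12) = -9 (attained at k = 0)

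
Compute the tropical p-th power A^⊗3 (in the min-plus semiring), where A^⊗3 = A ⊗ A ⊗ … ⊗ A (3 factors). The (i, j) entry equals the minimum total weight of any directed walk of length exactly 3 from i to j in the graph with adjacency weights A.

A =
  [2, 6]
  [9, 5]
A^⊗3 =
  [6, 10]
  [13, 15]

Each entry (A^⊗3)_ij equals the minimum over all length-3 walks i = v_0 → v_1 → … → v_3 = j of Σ_t A[v_t][v_{t+1}]. For example, for (i, j) = (0, 1) we minimise over 4 possible intermediate vertex sequences; the minimum is 10, attained along the walk 0 → 0 → 0 → 1.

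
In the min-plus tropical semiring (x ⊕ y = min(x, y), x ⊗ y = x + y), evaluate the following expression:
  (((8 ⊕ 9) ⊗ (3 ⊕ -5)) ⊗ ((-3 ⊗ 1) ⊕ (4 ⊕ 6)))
(((8 ⊕ 9) ⊗ (3 ⊕ -5)) ⊗ ((-3 ⊗ 1) ⊕ (4 ⊕ 6))) = 1

Expand innermost to outermost. Recall ⊕ takes the minimum of its arguments and ⊗ takes their sum. Working out the expression (((8 ⊕ 9) ⊗ (3 ⊕ -5)) ⊗ ((-3 ⊗ 1) ⊕ (4 ⊕ 6))) gives 1.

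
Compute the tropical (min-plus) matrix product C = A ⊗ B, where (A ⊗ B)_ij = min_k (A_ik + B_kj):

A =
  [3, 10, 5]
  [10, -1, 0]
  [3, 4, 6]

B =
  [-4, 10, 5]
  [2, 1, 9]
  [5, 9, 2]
A ⊗ B =
  [-1, 11, 7]
  [1, 0, 2]
  [-1, 5, 8]

Apply the min-plus product entry-by-entry:
  C[0][0] = min over k of (A[0][0] + B[0][0] = 3 + -4 = -1, A[0][1] + B[1][0] = 10 + 2 = 12, A[0][2] + B[2][0] = 5 + 5 = 10) = -1 (attained at k = 0)
  C[0][1] = min over k of (A[0][0] + B[0][1] = 3 + 10 = 13, A[0][1] + B[1][1] = 10 + 1 = 11, A[0][2] + B[2][1] = 5 + 9 = 14) = 11 (attained at k = 1)
  C[0][2] = min over k of (A[0][0] + B[0][2] = 3 + 5 = 8, A[0][1] + B[1][2] = 10 + 9 = 19, A[0][2] + B[2][2] = 5 + 2 = 7) = 7 (attained at k = 2)
  C[1][0] = min over k of (A[1][0] + B[0][0] = 10 + -4 = 6, A[1][1] + B[1][0] = -1 + 2 = 1, A[1][2] + B[2][0] = 0 + 5 = 5) = 1 (attained at k = 1)
  C[1][1] = min over k of (A[1][0] + B[0][1] = 10 + 10 = 20, A[1][1] + B[1][1] = -1 + 1 = 0, A[1][2] + B[2][1] = 0 + 9 = 9) = 0 (attained at k = 1)
  C[1][2] = min over k of (A[1][0] + B[0][2] = 10 + 5 = 15, A[1][1] + B[1][2] = -1 + 9 = 8, A[1][2] + B[2][2] = 0 + 2 = 2) = 2 (attained at k = 2)
  C[2][0] = min over k of (A[2][0] + B[0][0] = 3 + -4 = -1, A[2][1] + B[1][0] = 4 + 2 = 6, A[2][2] + B[2][0] = 6 + 5 = 11) = -1 (attained at k = 0)
  C[2][1] = min over k of (A[2][0] + B[0][1] = 3 + 10 = 13, A[2][1] + B[1][1] = 4 + 1 = 5, A[2][2] + B[2][1] = 6 + 9 = 15) = 5 (attained at k = 1)
  C[2][2] = min over k of (A[2][0] + B[0][2] = 3 + 5 = 8, A[2][1] + B[1][2] = 4 + 9 = 13, A[2][2] + B[2][2] = 6 + 2 = 8) = 8 (attained at k = 0)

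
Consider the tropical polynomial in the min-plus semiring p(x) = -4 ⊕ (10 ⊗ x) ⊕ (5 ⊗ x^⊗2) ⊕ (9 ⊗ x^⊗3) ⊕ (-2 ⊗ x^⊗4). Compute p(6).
p(6) = -4

A tropical monomial a ⊗ x^⊗i evaluates to a + i · x. Evaluating each term at x = 6:
  Term 0 contributes -4 + 0 · 6 = -4
  Term 1 contributes 10 + 1 · 6 = 16
  Term 2 contributes 5 + 2 · 6 = 17
  Term 3 contributes 9 + 3 · 6 = 27
  Term 4 contributes -2 + 4 · 6 = 22
p(6) = ⊕ of these = min[-4, 16, 17, 27, 22] = -4.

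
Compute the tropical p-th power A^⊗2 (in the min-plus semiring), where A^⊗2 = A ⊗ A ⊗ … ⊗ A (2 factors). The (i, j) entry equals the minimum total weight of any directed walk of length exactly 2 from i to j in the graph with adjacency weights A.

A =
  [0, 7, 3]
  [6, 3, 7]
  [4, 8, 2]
A^⊗2 =
  [0, 7, 3]
  [6, 6, 9]
  [4, 10, 4]

Each entry (A^⊗2)_ij equals the minimum over all length-2 walks i = v_0 → v_1 → … → v_2 = j of Σ_t A[v_t][v_{t+1}]. For example, for (i, j) = (0, 2) we minimise over 3 possible intermediate vertex sequences; the minimum is 3, attained along the walk 0 → 0 → 2.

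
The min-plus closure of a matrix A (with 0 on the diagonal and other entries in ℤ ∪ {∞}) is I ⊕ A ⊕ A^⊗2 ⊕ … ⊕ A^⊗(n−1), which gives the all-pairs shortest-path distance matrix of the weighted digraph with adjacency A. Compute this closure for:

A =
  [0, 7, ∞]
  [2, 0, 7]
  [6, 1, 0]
Closure =
  [0, 7, 14]
  [2, 0, 7]
  [3, 1, 0]

This is the Floyd-Warshall all-pairs shortest-path computation. For each intermediate vertex k = 0, 1, …, 2, update dist[i][j] ← min(dist[i][j], dist[i][k] + dist[k][j]). The final matrix gives, for each (i, j), the minimum total weight of any directed path from i to j (possibly empty when i = j).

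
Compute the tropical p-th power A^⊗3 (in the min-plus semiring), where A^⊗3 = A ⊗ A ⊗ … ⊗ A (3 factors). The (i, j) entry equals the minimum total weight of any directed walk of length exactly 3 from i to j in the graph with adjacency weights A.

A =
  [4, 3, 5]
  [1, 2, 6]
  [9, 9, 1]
A^⊗3 =
  [6, 7, 7]
  [5, 6, 7]
  [11, 11, 3]

Each entry (A^⊗3)_ij equals the minimum over all length-3 walks i = v_0 → v_1 → … → v_3 = j of Σ_t A[v_t][v_{t+1}]. For example, for (i, j) = (0, 2) we minimise over 9 possible intermediate vertex sequences; the minimum is 7, attained along the walk 0 → 2 → 2 → 2.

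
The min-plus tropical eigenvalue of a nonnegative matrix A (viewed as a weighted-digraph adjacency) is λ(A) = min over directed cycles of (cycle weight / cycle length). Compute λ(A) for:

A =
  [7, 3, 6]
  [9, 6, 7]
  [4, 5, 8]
λ(A) = 14/3

Enumerate directed cycles and compute their means (weight / length). Sample:
  cycle 0 → 0: weight = 7, length = 1, mean = 7/1 ≈ 7.000
  cycle 1 → 1: weight = 6, length = 1, mean = 6/1 ≈ 6.000
  cycle 2 → 2: weight = 8, length = 1, mean = 8/1 ≈ 8.000
  cycle 0 → 1 → 0: weight = 12, length = 2, mean = 12/2 ≈ 6.000
  cycle 0 → 2 → 0: weight = 10, length = 2, mean = 10/2 ≈ 5.000
  cycle 1 → 0 → 1: weight = 12, length = 2, mean = 12/2 ≈ 6.000
Minimum mean = 4.667, attained e.g. along the cycle 0 → 1 → 2 → 0 with weight 14 and length 3. So λ(A) = 14/3 = 14/3.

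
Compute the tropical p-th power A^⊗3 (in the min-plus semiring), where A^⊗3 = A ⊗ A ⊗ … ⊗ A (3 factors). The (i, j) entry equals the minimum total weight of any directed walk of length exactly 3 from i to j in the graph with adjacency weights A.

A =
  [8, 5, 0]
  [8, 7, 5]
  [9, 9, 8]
A^⊗3 =
  [17, 14, 9]
  [17, 17, 14]
  [18, 18, 17]

Each entry (A^⊗3)_ij equals the minimum over all length-3 walks i = v_0 → v_1 → … → v_3 = j of Σ_t A[v_t][v_{t+1}]. For example, for (i, j) = (0, 2) we minimise over 9 possible intermediate vertex sequences; the minimum is 9, attained along the walk 0 → 2 → 0 → 2.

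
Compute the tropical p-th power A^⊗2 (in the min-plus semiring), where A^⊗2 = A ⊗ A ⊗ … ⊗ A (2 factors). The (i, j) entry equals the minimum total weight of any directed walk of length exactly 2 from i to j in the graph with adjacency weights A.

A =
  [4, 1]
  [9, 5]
A^⊗2 =
  [8, 5]
  [13, 10]

Each entry (A^⊗2)_ij equals the minimum over all length-2 walks i = v_0 → v_1 → … → v_2 = j of Σ_t A[v_t][v_{t+1}]. For example, for (i, j) = (0, 1) we minimise over 2 possible intermediate vertex sequences; the minimum is 5, attained along the walk 0 → 0 → 1.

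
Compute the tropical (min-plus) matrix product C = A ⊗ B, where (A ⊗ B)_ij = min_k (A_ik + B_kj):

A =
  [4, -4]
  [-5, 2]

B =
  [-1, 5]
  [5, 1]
A ⊗ B =
  [1, -3]
  [-6, 0]

Apply the min-plus product entry-by-entry:
  C[0][0] = min over k of (A[0][0] + B[0][0] = 4 + -1 = 3, A[0][1] + B[1][0] = -4 + 5 = 1) = 1 (attained at k = 1)
  C[0][1] = min over k of (A[0][0] + B[0][1] = 4 + 5 = 9, A[0][1] + B[1][1] = -4 + 1 = -3) = -3 (attained at k = 1)
  C[1][0] = min over k of (A[1][0] + B[0][0] = -5 + -1 = -6, A[1][1] + B[1][0] = 2 + 5 = 7) = -6 (attained at k = 0)
  C[1][1] = min over k of (A[1][0] + B[0][1] = -5 + 5 = 0, A[1][1] + B[1][1] = 2 + 1 = 3) = 0 (attained at k = 0)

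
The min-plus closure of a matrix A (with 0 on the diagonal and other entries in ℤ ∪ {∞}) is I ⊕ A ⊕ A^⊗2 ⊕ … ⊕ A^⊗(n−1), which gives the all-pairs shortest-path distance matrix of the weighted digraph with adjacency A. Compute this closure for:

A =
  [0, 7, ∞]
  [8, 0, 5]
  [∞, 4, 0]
Closure =
  [0, 7, 12]
  [8, 0, 5]
  [12, 4, 0]

This is the Floyd-Warshall all-pairs shortest-path computation. For each intermediate vertex k = 0, 1, …, 2, update dist[i][j] ← min(dist[i][j], dist[i][k] + dist[k][j]). The final matrix gives, for each (i, j), the minimum total weight of any directed path from i to j (possibly empty when i = j).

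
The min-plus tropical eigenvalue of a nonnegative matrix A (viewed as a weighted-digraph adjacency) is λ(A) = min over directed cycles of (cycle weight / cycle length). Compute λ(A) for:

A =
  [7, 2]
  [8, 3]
λ(A) = 3

Enumerate directed cycles and compute their means (weight / length). Sample:
  cycle 0 → 0: weight = 7, length = 1, mean = 7/1 ≈ 7.000
  cycle 1 → 1: weight = 3, length = 1, mean = 3/1 ≈ 3.000
  cycle 0 → 1 → 0: weight = 10, length = 2, mean = 10/2 ≈ 5.000
  cycle 1 → 0 → 1: weight = 10, length = 2, mean = 10/2 ≈ 5.000
Minimum mean = 3.000, attained e.g. along the cycle 1 → 1 with weight 3 and length 1. So λ(A) = 3/1 = 3.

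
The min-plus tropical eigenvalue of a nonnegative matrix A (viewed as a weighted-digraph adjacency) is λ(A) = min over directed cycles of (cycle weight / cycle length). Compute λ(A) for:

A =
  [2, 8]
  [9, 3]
λ(A) = 2

Enumerate directed cycles and compute their means (weight / length). Sample:
  cycle 0 → 0: weight = 2, length = 1, mean = 2/1 ≈ 2.000
  cycle 1 → 1: weight = 3, length = 1, mean = 3/1 ≈ 3.000
  cycle 0 → 1 → 0: weight = 17, length = 2, mean = 17/2 ≈ 8.500
  cycle 1 → 0 → 1: weight = 17, length = 2, mean = 17/2 ≈ 8.500
Minimum mean = 2.000, attained e.g. along the cycle 0 → 0 with weight 2 and length 1. So λ(A) = 2/1 = 2.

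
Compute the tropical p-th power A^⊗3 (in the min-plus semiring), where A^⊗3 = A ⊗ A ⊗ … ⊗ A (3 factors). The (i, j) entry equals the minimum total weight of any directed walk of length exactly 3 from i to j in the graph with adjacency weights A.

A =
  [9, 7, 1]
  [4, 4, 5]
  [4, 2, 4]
A^⊗3 =
  [7, 7, 6]
  [9, 7, 9]
  [9, 7, 7]

Each entry (A^⊗3)_ij equals the minimum over all length-3 walks i = v_0 → v_1 → … → v_3 = j of Σ_t A[v_t][v_{t+1}]. For example, for (i, j) = (0, 2) we minimise over 9 possible intermediate vertex sequences; the minimum is 6, attained along the walk 0 → 2 → 0 → 2.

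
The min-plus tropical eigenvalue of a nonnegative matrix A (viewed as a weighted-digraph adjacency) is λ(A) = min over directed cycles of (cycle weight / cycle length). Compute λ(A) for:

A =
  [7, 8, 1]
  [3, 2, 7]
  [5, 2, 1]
λ(A) = 1

Enumerate directed cycles and compute their means (weight / length). Sample:
  cycle 0 → 0: weight = 7, length = 1, mean = 7/1 ≈ 7.000
  cycle 1 → 1: weight = 2, length = 1, mean = 2/1 ≈ 2.000
  cycle 2 → 2: weight = 1, length = 1, mean = 1/1 ≈ 1.000
  cycle 0 → 1 → 0: weight = 11, length = 2, mean = 11/2 ≈ 5.500
  cycle 0 → 2 → 0: weight = 6, length = 2, mean = 6/2 ≈ 3.000
  cycle 1 → 0 → 1: weight = 11, length = 2, mean = 11/2 ≈ 5.500
Minimum mean = 1.000, attained e.g. along the cycle 2 → 2 with weight 1 and length 1. So λ(A) = 1/1 = 1.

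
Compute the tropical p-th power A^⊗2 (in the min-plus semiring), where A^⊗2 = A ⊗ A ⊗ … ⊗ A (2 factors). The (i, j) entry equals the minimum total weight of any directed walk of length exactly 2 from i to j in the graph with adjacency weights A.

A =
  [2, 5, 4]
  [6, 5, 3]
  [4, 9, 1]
A^⊗2 =
  [4, 7, 5]
  [7, 10, 4]
  [5, 9, 2]

Each entry (A^⊗2)_ij equals the minimum over all length-2 walks i = v_0 → v_1 → … → v_2 = j of Σ_t A[v_t][v_{t+1}]. For example, for (i, j) = (0, 2) we minimise over 3 possible intermediate vertex sequences; the minimum is 5, attained along the walk 0 → 2 → 2.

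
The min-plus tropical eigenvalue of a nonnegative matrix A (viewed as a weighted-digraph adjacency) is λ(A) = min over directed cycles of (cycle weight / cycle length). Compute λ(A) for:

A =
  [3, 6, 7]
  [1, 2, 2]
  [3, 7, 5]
λ(A) = 2

Enumerate directed cycles and compute their means (weight / length). Sample:
  cycle 0 → 0: weight = 3, length = 1, mean = 3/1 ≈ 3.000
  cycle 1 → 1: weight = 2, length = 1, mean = 2/1 ≈ 2.000
  cycle 2 → 2: weight = 5, length = 1, mean = 5/1 ≈ 5.000
  cycle 0 → 1 → 0: weight = 7, length = 2, mean = 7/2 ≈ 3.500
  cycle 0 → 2 → 0: weight = 10, length = 2, mean = 10/2 ≈ 5.000
  cycle 1 → 0 → 1: weight = 7, length = 2, mean = 7/2 ≈ 3.500
Minimum mean = 2.000, attained e.g. along the cycle 1 → 1 with weight 2 and length 1. So λ(A) = 2/1 = 2.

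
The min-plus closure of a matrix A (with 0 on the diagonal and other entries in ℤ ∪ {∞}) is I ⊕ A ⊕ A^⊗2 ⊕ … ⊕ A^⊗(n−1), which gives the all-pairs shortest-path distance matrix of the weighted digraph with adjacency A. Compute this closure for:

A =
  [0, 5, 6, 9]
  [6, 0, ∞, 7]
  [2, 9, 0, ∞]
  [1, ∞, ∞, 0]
Closure =
  [0, 5, 6, 9]
  [6, 0, 12, 7]
  [2, 7, 0, 11]
  [1, 6, 7, 0]

This is the Floyd-Warshall all-pairs shortest-path computation. For each intermediate vertex k = 0, 1, …, 3, update dist[i][j] ← min(dist[i][j], dist[i][k] + dist[k][j]). The final matrix gives, for each (i, j), the minimum total weight of any directed path from i to j (possibly empty when i = j).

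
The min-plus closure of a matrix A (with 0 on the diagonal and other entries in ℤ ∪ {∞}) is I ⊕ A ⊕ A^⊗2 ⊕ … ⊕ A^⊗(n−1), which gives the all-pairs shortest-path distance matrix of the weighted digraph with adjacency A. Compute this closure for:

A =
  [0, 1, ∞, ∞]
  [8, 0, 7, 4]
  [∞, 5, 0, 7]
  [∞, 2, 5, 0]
Closure =
  [0, 1, 8, 5]
  [8, 0, 7, 4]
  [13, 5, 0, 7]
  [10, 2, 5, 0]

This is the Floyd-Warshall all-pairs shortest-path computation. For each intermediate vertex k = 0, 1, …, 3, update dist[i][j] ← min(dist[i][j], dist[i][k] + dist[k][j]). The final matrix gives, for each (i, j), the minimum total weight of any directed path from i to j (possibly empty when i = j).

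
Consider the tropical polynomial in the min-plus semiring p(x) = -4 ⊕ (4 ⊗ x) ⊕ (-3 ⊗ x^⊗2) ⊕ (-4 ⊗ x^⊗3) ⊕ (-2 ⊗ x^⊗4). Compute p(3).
p(3) = -4

A tropical monomial a ⊗ x^⊗i evaluates to a + i · x. Evaluating each term at x = 3:
  Term 0 contributes -4 + 0 · 3 = -4
  Term 1 contributes 4 + 1 · 3 = 7
  Term 2 contributes -3 + 2 · 3 = 3
  Term 3 contributes -4 + 3 · 3 = 5
  Term 4 contributes -2 + 4 · 3 = 10
p(3) = ⊕ of these = min[-4, 7, 3, 5, 10] = -4.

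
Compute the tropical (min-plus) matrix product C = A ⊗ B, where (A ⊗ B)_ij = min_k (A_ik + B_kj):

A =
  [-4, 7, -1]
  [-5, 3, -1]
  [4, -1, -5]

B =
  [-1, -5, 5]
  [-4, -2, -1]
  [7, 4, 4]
A ⊗ B =
  [-5, -9, 1]
  [-6, -10, 0]
  [-5, -3, -2]

Apply the min-plus product entry-by-entry:
  C[0][0] = min over k of (A[0][0] + B[0][0] = -4 + -1 = -5, A[0][1] + B[1][0] = 7 + -4 = 3, A[0][2] + B[2][0] = -1 + 7 = 6) = -5 (attained at k = 0)
  C[0][1] = min over k of (A[0][0] + B[0][1] = -4 + -5 = -9, A[0][1] + B[1][1] = 7 + -2 = 5, A[0][2] + B[2][1] = -1 + 4 = 3) = -9 (attained at k = 0)
  C[0][2] = min over k of (A[0][0] + B[0][2] = -4 + 5 = 1, A[0][1] + B[1][2] = 7 + -1 = 6, A[0][2] + B[2][2] = -1 + 4 = 3) = 1 (attained at k = 0)
  C[1][0] = min over k of (A[1][0] + B[0][0] = -5 + -1 = -6, A[1][1] + B[1][0] = 3 + -4 = -1, A[1][2] + B[2][0] = -1 + 7 = 6) = -6 (attained at k = 0)
  C[1][1] = min over k of (A[1][0] + B[0][1] = -5 + -5 = -10, A[1][1] + B[1][1] = 3 + -2 = 1, A[1][2] + B[2][1] = -1 + 4 = 3) = -10 (attained at k = 0)
  C[1][2] = min over k of (A[1][0] + B[0][2] = -5 + 5 = 0, A[1][1] + B[1][2] = 3 + -1 = 2, A[1][2] + B[2][2] = -1 + 4 = 3) = 0 (attained at k = 0)
  C[2][0] = min over k of (A[2][0] + B[0][0] = 4 + -1 = 3, A[2][1] + B[1][0] = -1 + -4 = -5, A[2][2] + B[2][0] = -5 + 7 = 2) = -5 (attained at k = 1)
  C[2][1] = min over k of (A[2][0] + B[0][1] = 4 + -5 = -1, A[2][1] + B[1][1] = -1 + -2 = -3, A[2][2] + B[2][1] = -5 + 4 = -1) = -3 (attained at k = 1)
  C[2][2] = min over k of (A[2][0] + B[0][2] = 4 + 5 = 9, A[2][1] + B[1][2] = -1 + -1 = -2, A[2][2] + B[2][2] = -5 + 4 = -1) = -2 (attained at k = 1)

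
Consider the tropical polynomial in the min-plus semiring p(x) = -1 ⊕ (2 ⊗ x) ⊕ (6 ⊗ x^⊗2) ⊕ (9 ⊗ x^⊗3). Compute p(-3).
p(-3) = -1

A tropical monomial a ⊗ x^⊗i evaluates to a + i · x. Evaluating each term at x = -3:
  Term 0 contributes -1 + 0 · -3 = -1
  Term 1 contributes 2 + 1 · -3 = -1
  Term 2 contributes 6 + 2 · -3 = 0
  Term 3 contributes 9 + 3 · -3 = 0
p(-3) = ⊕ of these = min[-1, -1, 0, 0] = -1.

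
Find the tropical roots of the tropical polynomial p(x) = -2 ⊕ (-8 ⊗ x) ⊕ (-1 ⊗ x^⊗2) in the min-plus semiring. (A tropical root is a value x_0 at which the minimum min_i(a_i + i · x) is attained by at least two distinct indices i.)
Roots: {-7, 6}

Each tropical root is a break point of the lower envelope of the lines y = a_i + i · x (there are 3 lines, with slopes 0, 1, ..., 2). Only the lines that attain the minimum somewhere contribute to roots; other lines are dominated. Here the surviving (envelope) indices are i = 2, i = 1, i = 0.
Intersections between consecutive envelope lines give the roots: for adjacent envelope indices i < j the intersection is x = (a_i − a_j) / (j − i). Reading off the sorted break points: {-7, 6}.
Verification: at each break x_0, at least two indices attain the minimum of min_i(a_i + i · x_0).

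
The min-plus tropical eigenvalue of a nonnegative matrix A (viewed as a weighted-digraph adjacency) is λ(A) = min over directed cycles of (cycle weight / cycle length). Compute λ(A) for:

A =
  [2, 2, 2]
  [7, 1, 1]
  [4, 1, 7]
λ(A) = 1

Enumerate directed cycles and compute their means (weight / length). Sample:
  cycle 0 → 0: weight = 2, length = 1, mean = 2/1 ≈ 2.000
  cycle 1 → 1: weight = 1, length = 1, mean = 1/1 ≈ 1.000
  cycle 2 → 2: weight = 7, length = 1, mean = 7/1 ≈ 7.000
  cycle 0 → 1 → 0: weight = 9, length = 2, mean = 9/2 ≈ 4.500
  cycle 0 → 2 → 0: weight = 6, length = 2, mean = 6/2 ≈ 3.000
  cycle 1 → 0 → 1: weight = 9, length = 2, mean = 9/2 ≈ 4.500
Minimum mean = 1.000, attained e.g. along the cycle 1 → 1 with weight 1 and length 1. So λ(A) = 1/1 = 1.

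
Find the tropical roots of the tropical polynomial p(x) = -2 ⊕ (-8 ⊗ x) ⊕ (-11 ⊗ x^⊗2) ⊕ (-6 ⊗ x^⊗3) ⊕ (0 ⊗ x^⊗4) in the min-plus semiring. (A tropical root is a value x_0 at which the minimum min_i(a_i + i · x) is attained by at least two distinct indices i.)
Roots: {-6, -5, 3, 6}

Each tropical root is a break point of the lower envelope of the lines y = a_i + i · x (there are 5 lines, with slopes 0, 1, ..., 4). Only the lines that attain the minimum somewhere contribute to roots; other lines are dominated. Here the surviving (envelope) indices are i = 4, i = 3, i = 2, i = 1, i = 0.
Intersections between consecutive envelope lines give the roots: for adjacent envelope indices i < j the intersection is x = (a_i − a_j) / (j − i). Reading off the sorted break points: {-6, -5, 3, 6}.
Verification: at each break x_0, at least two indices attain the minimum of min_i(a_i + i · x_0).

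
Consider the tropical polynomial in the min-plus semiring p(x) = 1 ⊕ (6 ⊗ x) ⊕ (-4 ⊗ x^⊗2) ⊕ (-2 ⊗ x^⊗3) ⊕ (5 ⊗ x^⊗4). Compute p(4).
p(4) = 1

A tropical monomial a ⊗ x^⊗i evaluates to a + i · x. Evaluating each term at x = 4:
  Term 0 contributes 1 + 0 · 4 = 1
  Term 1 contributes 6 + 1 · 4 = 10
  Term 2 contributes -4 + 2 · 4 = 4
  Term 3 contributes -2 + 3 · 4 = 10
  Term 4 contributes 5 + 4 · 4 = 21
p(4) = ⊕ of these = min[1, 10, 4, 10, 21] = 1.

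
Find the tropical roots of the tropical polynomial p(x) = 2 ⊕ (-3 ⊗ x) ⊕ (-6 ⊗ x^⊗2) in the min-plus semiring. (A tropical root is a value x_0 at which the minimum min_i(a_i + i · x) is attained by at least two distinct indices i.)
Roots: {3, 5}

Each tropical root is a break point of the lower envelope of the lines y = a_i + i · x (there are 3 lines, with slopes 0, 1, ..., 2). Only the lines that attain the minimum somewhere contribute to roots; other lines are dominated. Here the surviving (envelope) indices are i = 2, i = 1, i = 0.
Intersections between consecutive envelope lines give the roots: for adjacent envelope indices i < j the intersection is x = (a_i − a_j) / (j − i). Reading off the sorted break points: {3, 5}.
Verification: at each break x_0, at least two indices attain the minimum of min_i(a_i + i · x_0).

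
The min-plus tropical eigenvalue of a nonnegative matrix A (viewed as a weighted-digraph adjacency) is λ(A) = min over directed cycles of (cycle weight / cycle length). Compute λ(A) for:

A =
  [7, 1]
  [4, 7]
λ(A) = 5/2

Enumerate directed cycles and compute their means (weight / length). Sample:
  cycle 0 → 0: weight = 7, length = 1, mean = 7/1 ≈ 7.000
  cycle 1 → 1: weight = 7, length = 1, mean = 7/1 ≈ 7.000
  cycle 0 → 1 → 0: weight = 5, length = 2, mean = 5/2 ≈ 2.500
  cycle 1 → 0 → 1: weight = 5, length = 2, mean = 5/2 ≈ 2.500
Minimum mean = 2.500, attained e.g. along the cycle 0 → 1 → 0 with weight 5 and length 2. So λ(A) = 5/2 = 5/2.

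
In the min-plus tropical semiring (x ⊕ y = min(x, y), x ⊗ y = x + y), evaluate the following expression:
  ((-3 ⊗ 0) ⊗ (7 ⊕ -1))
((-3 ⊗ 0) ⊗ (7 ⊕ -1)) = -4

Expand innermost to outermost. Recall ⊕ takes the minimum of its arguments and ⊗ takes their sum. Working out the expression ((-3 ⊗ 0) ⊗ (7 ⊕ -1)) gives -4.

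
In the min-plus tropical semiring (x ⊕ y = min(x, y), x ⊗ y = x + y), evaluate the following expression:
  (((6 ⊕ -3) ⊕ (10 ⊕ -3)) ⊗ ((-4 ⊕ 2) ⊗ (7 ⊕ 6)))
(((6 ⊕ -3) ⊕ (10 ⊕ -3)) ⊗ ((-4 ⊕ 2) ⊗ (7 ⊕ 6))) = -1

Expand innermost to outermost. Recall ⊕ takes the minimum of its arguments and ⊗ takes their sum. Working out the expression (((6 ⊕ -3) ⊕ (10 ⊕ -3)) ⊗ ((-4 ⊕ 2) ⊗ (7 ⊕ 6))) gives -1.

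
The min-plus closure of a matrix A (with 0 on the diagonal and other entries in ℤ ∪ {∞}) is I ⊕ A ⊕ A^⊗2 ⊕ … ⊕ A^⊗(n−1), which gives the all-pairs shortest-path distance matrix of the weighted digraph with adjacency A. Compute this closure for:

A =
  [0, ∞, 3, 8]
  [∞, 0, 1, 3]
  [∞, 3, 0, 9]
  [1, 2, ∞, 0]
Closure =
  [0, 6, 3, 8]
  [4, 0, 1, 3]
  [7, 3, 0, 6]
  [1, 2, 3, 0]

This is the Floyd-Warshall all-pairs shortest-path computation. For each intermediate vertex k = 0, 1, …, 3, update dist[i][j] ← min(dist[i][j], dist[i][k] + dist[k][j]). The final matrix gives, for each (i, j), the minimum total weight of any directed path from i to j (possibly empty when i = j).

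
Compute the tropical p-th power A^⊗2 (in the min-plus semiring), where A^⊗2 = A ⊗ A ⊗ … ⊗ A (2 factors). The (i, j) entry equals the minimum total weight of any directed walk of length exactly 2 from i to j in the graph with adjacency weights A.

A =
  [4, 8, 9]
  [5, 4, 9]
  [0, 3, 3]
A^⊗2 =
  [8, 12, 12]
  [9, 8, 12]
  [3, 6, 6]

Each entry (A^⊗2)_ij equals the minimum over all length-2 walks i = v_0 → v_1 → … → v_2 = j of Σ_t A[v_t][v_{t+1}]. For example, for (i, j) = (0, 2) we minimise over 3 possible intermediate vertex sequences; the minimum is 12, attained along the walk 0 → 2 → 2.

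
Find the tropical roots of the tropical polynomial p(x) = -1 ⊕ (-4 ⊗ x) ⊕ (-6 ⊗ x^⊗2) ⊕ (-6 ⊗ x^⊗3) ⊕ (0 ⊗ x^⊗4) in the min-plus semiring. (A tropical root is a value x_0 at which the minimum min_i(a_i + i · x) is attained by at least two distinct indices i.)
Roots: {-6, 0, 2, 3}

Each tropical root is a break point of the lower envelope of the lines y = a_i + i · x (there are 5 lines, with slopes 0, 1, ..., 4). Only the lines that attain the minimum somewhere contribute to roots; other lines are dominated. Here the surviving (envelope) indices are i = 4, i = 3, i = 2, i = 1, i = 0.
Intersections between consecutive envelope lines give the roots: for adjacent envelope indices i < j the intersection is x = (a_i − a_j) / (j − i). Reading off the sorted break points: {-6, 0, 2, 3}.
Verification: at each break x_0, at least two indices attain the minimum of min_i(a_i + i · x_0).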